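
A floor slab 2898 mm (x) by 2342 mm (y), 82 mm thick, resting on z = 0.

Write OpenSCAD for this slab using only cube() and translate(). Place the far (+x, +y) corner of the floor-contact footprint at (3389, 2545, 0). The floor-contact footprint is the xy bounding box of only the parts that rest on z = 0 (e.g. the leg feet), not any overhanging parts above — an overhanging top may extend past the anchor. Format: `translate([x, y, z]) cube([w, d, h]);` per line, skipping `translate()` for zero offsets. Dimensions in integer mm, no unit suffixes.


translate([491, 203, 0]) cube([2898, 2342, 82]);


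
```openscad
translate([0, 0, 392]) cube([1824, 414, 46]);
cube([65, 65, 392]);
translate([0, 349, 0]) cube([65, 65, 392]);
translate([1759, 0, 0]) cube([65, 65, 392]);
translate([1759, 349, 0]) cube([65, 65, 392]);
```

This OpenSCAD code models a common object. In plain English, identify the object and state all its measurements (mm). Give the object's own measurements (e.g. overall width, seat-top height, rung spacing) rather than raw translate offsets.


A bench: a 1824×414 mm seat slab, 46 mm thick, top at z = 438 mm, on four 65×65 mm square legs flush with the seat corners and standing on z = 0.


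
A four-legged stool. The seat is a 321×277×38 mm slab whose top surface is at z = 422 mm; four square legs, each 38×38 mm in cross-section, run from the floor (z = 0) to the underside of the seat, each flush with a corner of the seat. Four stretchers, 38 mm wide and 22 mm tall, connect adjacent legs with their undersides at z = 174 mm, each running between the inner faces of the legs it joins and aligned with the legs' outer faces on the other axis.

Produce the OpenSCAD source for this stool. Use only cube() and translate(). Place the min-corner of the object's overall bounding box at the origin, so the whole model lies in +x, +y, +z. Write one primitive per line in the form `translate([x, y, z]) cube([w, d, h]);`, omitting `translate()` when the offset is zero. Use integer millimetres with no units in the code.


translate([0, 0, 384]) cube([321, 277, 38]);
cube([38, 38, 384]);
translate([283, 0, 0]) cube([38, 38, 384]);
translate([0, 239, 0]) cube([38, 38, 384]);
translate([283, 239, 0]) cube([38, 38, 384]);
translate([38, 0, 174]) cube([245, 38, 22]);
translate([38, 239, 174]) cube([245, 38, 22]);
translate([0, 38, 174]) cube([38, 201, 22]);
translate([283, 38, 174]) cube([38, 201, 22]);


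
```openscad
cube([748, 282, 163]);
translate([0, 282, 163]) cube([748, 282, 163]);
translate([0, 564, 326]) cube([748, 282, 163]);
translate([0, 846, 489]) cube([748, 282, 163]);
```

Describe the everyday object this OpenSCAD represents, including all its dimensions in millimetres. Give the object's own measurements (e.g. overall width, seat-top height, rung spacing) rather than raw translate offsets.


A straight staircase of 4 solid steps. Each step is 748 mm wide (x), 282 mm deep (y, the going) and 163 mm tall (the rise). The first step rests on the floor; each subsequent step sits one going further in +y and one rise higher in +z, directly behind and above the previous step with no overlap.


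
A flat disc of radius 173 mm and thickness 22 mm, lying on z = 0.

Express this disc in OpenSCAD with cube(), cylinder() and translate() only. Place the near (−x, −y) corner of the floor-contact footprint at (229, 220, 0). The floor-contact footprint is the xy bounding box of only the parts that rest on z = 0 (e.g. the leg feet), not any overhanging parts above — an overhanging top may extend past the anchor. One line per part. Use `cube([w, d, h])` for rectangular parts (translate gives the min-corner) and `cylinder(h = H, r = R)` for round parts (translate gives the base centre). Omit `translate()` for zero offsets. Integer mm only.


translate([402, 393, 0]) cylinder(h = 22, r = 173);


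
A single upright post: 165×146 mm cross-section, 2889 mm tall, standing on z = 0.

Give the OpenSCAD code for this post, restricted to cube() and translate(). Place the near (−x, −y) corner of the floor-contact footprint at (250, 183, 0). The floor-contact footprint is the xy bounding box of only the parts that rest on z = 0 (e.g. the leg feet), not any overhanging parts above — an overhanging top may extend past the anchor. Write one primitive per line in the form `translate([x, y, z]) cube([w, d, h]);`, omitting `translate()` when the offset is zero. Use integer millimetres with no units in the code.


translate([250, 183, 0]) cube([165, 146, 2889]);


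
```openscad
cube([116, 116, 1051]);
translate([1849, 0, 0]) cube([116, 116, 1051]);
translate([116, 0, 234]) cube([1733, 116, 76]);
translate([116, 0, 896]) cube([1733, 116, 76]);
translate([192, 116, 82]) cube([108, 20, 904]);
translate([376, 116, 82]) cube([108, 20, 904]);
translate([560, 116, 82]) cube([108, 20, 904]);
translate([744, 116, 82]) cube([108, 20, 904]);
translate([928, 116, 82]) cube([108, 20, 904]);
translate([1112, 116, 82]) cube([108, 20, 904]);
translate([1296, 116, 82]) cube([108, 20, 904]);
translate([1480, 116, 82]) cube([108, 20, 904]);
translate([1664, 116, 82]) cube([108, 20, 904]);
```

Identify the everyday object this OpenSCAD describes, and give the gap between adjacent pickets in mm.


A fence section. The picket gap is 76 mm.

Two posts, two rails, 9 pickets — a fence section. Span 1733 mm holds 9 pickets of 108 mm with 10 equal gaps: ⌊(1733 − 9·108) / 10⌋ = 76 mm.


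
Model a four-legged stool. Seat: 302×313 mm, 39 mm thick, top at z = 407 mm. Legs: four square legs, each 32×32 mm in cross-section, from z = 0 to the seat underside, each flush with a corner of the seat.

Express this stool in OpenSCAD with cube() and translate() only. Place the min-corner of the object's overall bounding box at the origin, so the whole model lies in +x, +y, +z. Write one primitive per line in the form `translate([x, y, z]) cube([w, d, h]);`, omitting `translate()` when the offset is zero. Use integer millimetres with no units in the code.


// leg_h = 407 - 39 = 368
translate([0, 0, 368]) cube([302, 313, 39]);
cube([32, 32, 368]);
translate([270, 0, 0]) cube([32, 32, 368]);
translate([0, 281, 0]) cube([32, 32, 368]);
translate([270, 281, 0]) cube([32, 32, 368]);


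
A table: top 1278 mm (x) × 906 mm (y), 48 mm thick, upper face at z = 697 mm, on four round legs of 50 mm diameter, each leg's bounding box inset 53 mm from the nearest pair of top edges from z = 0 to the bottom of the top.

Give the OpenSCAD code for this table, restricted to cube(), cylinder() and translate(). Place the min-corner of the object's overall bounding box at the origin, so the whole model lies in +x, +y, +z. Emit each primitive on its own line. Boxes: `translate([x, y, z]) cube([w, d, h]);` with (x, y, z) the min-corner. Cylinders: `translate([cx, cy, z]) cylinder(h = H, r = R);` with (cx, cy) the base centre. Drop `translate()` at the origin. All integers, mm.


// leg_h = 697 - 48 = 649
translate([0, 0, 649]) cube([1278, 906, 48]);
translate([78, 78, 0]) cylinder(h = 649, r = 25);
translate([1200, 78, 0]) cylinder(h = 649, r = 25);
translate([78, 828, 0]) cylinder(h = 649, r = 25);
translate([1200, 828, 0]) cylinder(h = 649, r = 25);


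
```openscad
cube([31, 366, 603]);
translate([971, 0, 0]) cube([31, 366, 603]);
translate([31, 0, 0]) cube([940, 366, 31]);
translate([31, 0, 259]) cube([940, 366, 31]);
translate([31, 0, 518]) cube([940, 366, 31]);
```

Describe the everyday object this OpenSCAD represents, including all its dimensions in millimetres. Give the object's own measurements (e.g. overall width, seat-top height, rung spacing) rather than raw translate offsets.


An open bookshelf. Two side panels, each 31 mm thick, 366 mm deep and 603 mm tall, stand 1002 mm apart (outside-to-outside). Between them sit 3 shelves, each 31 mm thick and 366 mm deep, spanning the full gap between the sides. The bottom shelf rests on the floor (its underside at z = 0) and the clear gap between one shelf's top and the next shelf's underside is 228 mm.


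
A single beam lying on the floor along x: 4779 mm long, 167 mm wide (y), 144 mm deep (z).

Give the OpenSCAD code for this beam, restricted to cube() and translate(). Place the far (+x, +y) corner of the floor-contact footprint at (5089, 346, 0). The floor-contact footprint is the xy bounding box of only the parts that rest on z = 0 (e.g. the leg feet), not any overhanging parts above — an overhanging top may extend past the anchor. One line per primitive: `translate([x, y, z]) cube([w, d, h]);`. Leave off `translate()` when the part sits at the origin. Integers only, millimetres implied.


translate([310, 179, 0]) cube([4779, 167, 144]);


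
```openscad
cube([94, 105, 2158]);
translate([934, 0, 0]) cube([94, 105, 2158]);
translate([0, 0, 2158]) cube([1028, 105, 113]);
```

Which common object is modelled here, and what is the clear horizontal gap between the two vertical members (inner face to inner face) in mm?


A door frame. The clear opening width is 840 mm.

Two 2158 mm tall posts with a header on top — a door frame. The left jamb is 94 mm wide at x = 0; the right jamb starts at x = 934. The clear opening is 934 − 94 = 840 mm.


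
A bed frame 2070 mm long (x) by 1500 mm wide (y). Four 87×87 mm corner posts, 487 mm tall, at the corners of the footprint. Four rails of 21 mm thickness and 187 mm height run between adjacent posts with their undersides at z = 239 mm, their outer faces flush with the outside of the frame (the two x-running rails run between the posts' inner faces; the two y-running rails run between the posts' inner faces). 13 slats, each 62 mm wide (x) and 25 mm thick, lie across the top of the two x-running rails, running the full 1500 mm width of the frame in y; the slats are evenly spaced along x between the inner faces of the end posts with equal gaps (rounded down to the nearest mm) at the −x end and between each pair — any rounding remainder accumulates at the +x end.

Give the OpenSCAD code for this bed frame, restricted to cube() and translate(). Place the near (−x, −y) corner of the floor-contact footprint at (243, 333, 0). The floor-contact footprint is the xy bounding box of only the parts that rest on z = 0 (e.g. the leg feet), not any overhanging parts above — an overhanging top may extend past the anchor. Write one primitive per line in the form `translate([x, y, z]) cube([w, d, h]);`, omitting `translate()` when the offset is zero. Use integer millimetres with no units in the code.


translate([243, 333, 0]) cube([87, 87, 487]);
translate([243, 1746, 0]) cube([87, 87, 487]);
translate([2226, 333, 0]) cube([87, 87, 487]);
translate([2226, 1746, 0]) cube([87, 87, 487]);
translate([330, 333, 239]) cube([1896, 21, 187]);
translate([330, 1812, 239]) cube([1896, 21, 187]);
translate([243, 420, 239]) cube([21, 1326, 187]);
translate([2292, 420, 239]) cube([21, 1326, 187]);
translate([407, 333, 426]) cube([62, 1500, 25]);
translate([546, 333, 426]) cube([62, 1500, 25]);
translate([685, 333, 426]) cube([62, 1500, 25]);
translate([824, 333, 426]) cube([62, 1500, 25]);
translate([963, 333, 426]) cube([62, 1500, 25]);
translate([1102, 333, 426]) cube([62, 1500, 25]);
translate([1241, 333, 426]) cube([62, 1500, 25]);
translate([1380, 333, 426]) cube([62, 1500, 25]);
translate([1519, 333, 426]) cube([62, 1500, 25]);
translate([1658, 333, 426]) cube([62, 1500, 25]);
translate([1797, 333, 426]) cube([62, 1500, 25]);
translate([1936, 333, 426]) cube([62, 1500, 25]);
translate([2075, 333, 426]) cube([62, 1500, 25]);


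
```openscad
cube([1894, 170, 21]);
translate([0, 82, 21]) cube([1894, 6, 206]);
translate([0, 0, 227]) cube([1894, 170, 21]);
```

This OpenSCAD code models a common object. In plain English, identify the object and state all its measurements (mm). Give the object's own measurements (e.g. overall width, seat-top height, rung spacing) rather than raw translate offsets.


An I-beam lying along x, 1894 mm long. Overall section height 248 mm. Two flanges 170 mm wide (y) and 21 mm thick, one on the floor and one at the top; a web 6 mm thick runs between them, centred on the flange width.


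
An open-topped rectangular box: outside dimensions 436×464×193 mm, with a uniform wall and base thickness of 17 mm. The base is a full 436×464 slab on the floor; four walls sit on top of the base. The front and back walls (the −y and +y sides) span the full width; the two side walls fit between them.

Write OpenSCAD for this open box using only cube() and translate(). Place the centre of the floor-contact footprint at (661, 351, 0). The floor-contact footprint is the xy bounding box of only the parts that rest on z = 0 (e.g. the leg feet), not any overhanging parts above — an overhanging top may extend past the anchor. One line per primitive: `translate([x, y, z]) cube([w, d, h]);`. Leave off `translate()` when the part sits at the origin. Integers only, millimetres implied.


translate([443, 119, 0]) cube([436, 464, 17]);
translate([443, 119, 17]) cube([436, 17, 176]);
translate([443, 566, 17]) cube([436, 17, 176]);
translate([443, 136, 17]) cube([17, 430, 176]);
translate([862, 136, 17]) cube([17, 430, 176]);


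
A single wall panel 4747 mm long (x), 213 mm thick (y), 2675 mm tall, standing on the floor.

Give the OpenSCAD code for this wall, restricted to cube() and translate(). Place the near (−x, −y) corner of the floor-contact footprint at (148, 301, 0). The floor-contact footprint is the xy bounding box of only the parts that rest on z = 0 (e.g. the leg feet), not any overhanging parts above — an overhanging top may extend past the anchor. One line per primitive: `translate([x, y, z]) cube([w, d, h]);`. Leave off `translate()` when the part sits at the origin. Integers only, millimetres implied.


translate([148, 301, 0]) cube([4747, 213, 2675]);


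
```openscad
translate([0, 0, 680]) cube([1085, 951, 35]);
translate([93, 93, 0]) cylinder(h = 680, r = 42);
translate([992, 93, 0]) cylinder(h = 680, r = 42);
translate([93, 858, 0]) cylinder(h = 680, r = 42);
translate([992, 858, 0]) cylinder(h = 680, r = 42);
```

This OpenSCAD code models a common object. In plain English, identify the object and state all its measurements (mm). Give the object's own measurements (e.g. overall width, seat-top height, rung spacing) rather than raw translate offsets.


A rectangular dining table. The top is 1085×951×35 mm with its upper surface at z = 715 mm. It stands on four round legs of 84 mm diameter, each leg's bounding box inset 51 mm from the nearest pair of top edges, running from the floor to the underside of the top.


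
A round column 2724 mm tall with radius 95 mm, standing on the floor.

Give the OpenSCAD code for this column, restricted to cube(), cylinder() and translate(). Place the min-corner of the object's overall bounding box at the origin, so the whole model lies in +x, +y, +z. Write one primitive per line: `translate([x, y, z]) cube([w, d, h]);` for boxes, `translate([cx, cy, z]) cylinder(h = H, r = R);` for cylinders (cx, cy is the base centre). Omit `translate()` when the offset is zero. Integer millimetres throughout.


translate([95, 95, 0]) cylinder(h = 2724, r = 95);


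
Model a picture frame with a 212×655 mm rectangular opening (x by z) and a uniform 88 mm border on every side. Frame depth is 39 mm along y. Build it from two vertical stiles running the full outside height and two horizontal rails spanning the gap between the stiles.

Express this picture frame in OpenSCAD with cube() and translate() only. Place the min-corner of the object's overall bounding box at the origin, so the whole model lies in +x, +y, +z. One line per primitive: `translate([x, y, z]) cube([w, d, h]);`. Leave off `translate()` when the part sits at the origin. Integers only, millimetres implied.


cube([88, 39, 831]);
translate([300, 0, 0]) cube([88, 39, 831]);
translate([88, 0, 0]) cube([212, 39, 88]);
translate([88, 0, 743]) cube([212, 39, 88]);


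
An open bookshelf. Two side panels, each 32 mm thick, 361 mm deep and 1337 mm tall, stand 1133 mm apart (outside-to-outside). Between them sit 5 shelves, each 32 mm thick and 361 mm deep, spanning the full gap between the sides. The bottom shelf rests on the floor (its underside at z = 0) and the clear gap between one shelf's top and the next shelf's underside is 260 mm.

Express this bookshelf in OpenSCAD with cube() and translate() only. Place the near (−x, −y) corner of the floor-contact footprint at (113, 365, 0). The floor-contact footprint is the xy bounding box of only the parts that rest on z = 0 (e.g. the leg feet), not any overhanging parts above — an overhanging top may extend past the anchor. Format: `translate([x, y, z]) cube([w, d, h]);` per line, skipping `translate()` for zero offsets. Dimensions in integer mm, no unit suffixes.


translate([113, 365, 0]) cube([32, 361, 1337]);
translate([1214, 365, 0]) cube([32, 361, 1337]);
translate([145, 365, 0]) cube([1069, 361, 32]);
translate([145, 365, 292]) cube([1069, 361, 32]);
translate([145, 365, 584]) cube([1069, 361, 32]);
translate([145, 365, 876]) cube([1069, 361, 32]);
translate([145, 365, 1168]) cube([1069, 361, 32]);


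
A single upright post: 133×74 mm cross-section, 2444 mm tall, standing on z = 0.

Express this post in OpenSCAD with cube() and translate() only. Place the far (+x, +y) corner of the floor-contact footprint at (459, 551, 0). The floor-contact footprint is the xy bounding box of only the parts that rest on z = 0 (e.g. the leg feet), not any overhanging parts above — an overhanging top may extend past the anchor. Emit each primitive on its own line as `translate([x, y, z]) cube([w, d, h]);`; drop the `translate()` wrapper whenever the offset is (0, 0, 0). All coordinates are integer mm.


translate([326, 477, 0]) cube([133, 74, 2444]);


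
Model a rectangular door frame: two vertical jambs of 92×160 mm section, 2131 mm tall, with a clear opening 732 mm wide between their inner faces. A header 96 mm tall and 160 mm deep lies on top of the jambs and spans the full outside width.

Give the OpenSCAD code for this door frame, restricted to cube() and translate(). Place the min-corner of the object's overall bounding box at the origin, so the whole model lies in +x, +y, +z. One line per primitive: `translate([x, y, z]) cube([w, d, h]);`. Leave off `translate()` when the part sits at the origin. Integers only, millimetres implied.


cube([92, 160, 2131]);
translate([824, 0, 0]) cube([92, 160, 2131]);
translate([0, 0, 2131]) cube([916, 160, 96]);


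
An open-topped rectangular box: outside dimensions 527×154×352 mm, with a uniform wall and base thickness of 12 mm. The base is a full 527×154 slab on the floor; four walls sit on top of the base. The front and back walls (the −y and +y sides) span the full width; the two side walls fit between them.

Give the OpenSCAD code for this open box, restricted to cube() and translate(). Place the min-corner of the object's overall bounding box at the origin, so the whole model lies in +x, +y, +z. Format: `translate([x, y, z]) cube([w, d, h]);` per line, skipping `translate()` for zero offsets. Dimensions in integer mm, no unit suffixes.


cube([527, 154, 12]);
translate([0, 0, 12]) cube([527, 12, 340]);
translate([0, 142, 12]) cube([527, 12, 340]);
translate([0, 12, 12]) cube([12, 130, 340]);
translate([515, 12, 12]) cube([12, 130, 340]);


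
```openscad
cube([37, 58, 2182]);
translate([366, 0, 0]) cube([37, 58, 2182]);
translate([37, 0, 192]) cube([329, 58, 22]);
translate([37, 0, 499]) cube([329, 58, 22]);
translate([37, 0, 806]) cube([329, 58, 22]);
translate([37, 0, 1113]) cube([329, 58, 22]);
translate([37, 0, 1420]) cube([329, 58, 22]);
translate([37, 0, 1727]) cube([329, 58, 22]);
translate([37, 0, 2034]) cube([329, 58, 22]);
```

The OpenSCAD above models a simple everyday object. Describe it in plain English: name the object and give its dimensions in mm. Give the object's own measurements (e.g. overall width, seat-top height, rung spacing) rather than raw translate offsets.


A straight ladder. Two 37×58 mm vertical rails, 2182 mm tall, stand 403 mm apart (outside-to-outside) with their front faces coplanar on the −y side. 7 rungs, each 58 mm deep and 22 mm tall, span between the inner faces of the rails, front faces flush with the rails. The lowest rung's underside is at z = 192 mm and rungs are spaced 307 mm apart (underside to underside).


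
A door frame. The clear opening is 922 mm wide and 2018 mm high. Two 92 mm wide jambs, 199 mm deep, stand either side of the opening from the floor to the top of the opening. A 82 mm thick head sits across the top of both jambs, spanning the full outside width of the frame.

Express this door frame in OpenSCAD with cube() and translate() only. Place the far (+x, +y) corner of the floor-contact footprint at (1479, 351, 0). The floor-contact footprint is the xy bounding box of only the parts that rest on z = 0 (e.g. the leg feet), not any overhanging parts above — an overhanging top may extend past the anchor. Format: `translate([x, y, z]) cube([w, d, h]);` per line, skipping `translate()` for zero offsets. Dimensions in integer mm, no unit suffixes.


translate([373, 152, 0]) cube([92, 199, 2018]);
translate([1387, 152, 0]) cube([92, 199, 2018]);
translate([373, 152, 2018]) cube([1106, 199, 82]);


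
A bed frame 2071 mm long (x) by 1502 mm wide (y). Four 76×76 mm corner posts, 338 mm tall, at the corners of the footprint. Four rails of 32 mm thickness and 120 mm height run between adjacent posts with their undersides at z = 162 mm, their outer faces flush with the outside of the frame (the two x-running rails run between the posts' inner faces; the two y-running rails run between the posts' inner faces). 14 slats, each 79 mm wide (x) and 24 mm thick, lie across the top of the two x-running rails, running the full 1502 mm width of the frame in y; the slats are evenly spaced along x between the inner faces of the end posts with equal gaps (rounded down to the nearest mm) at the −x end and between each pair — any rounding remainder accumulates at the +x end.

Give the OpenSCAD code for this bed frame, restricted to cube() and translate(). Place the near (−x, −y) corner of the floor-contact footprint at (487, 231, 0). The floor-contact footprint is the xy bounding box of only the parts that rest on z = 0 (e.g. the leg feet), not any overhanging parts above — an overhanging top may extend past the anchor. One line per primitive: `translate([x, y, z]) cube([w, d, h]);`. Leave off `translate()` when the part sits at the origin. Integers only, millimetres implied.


translate([487, 231, 0]) cube([76, 76, 338]);
translate([487, 1657, 0]) cube([76, 76, 338]);
translate([2482, 231, 0]) cube([76, 76, 338]);
translate([2482, 1657, 0]) cube([76, 76, 338]);
translate([563, 231, 162]) cube([1919, 32, 120]);
translate([563, 1701, 162]) cube([1919, 32, 120]);
translate([487, 307, 162]) cube([32, 1350, 120]);
translate([2526, 307, 162]) cube([32, 1350, 120]);
translate([617, 231, 282]) cube([79, 1502, 24]);
translate([750, 231, 282]) cube([79, 1502, 24]);
translate([883, 231, 282]) cube([79, 1502, 24]);
translate([1016, 231, 282]) cube([79, 1502, 24]);
translate([1149, 231, 282]) cube([79, 1502, 24]);
translate([1282, 231, 282]) cube([79, 1502, 24]);
translate([1415, 231, 282]) cube([79, 1502, 24]);
translate([1548, 231, 282]) cube([79, 1502, 24]);
translate([1681, 231, 282]) cube([79, 1502, 24]);
translate([1814, 231, 282]) cube([79, 1502, 24]);
translate([1947, 231, 282]) cube([79, 1502, 24]);
translate([2080, 231, 282]) cube([79, 1502, 24]);
translate([2213, 231, 282]) cube([79, 1502, 24]);
translate([2346, 231, 282]) cube([79, 1502, 24]);


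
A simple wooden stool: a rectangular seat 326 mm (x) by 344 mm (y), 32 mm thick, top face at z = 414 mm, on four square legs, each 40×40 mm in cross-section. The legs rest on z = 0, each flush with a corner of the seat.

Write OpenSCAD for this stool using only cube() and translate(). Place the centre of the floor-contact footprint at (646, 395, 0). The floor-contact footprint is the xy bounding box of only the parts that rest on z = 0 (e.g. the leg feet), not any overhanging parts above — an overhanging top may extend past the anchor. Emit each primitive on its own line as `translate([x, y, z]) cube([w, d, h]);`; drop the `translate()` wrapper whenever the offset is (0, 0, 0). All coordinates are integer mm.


// leg_h = 414 - 32 = 382
translate([483, 223, 382]) cube([326, 344, 32]);
translate([483, 223, 0]) cube([40, 40, 382]);
translate([769, 223, 0]) cube([40, 40, 382]);
translate([483, 527, 0]) cube([40, 40, 382]);
translate([769, 527, 0]) cube([40, 40, 382]);


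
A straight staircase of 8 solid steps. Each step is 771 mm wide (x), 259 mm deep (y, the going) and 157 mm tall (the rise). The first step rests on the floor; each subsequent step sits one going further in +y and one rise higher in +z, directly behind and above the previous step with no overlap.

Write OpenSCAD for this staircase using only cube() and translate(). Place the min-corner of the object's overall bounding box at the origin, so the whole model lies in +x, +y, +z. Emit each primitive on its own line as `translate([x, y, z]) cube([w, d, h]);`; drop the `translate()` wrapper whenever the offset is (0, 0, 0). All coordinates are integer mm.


cube([771, 259, 157]);
translate([0, 259, 157]) cube([771, 259, 157]);
translate([0, 518, 314]) cube([771, 259, 157]);
translate([0, 777, 471]) cube([771, 259, 157]);
translate([0, 1036, 628]) cube([771, 259, 157]);
translate([0, 1295, 785]) cube([771, 259, 157]);
translate([0, 1554, 942]) cube([771, 259, 157]);
translate([0, 1813, 1099]) cube([771, 259, 157]);


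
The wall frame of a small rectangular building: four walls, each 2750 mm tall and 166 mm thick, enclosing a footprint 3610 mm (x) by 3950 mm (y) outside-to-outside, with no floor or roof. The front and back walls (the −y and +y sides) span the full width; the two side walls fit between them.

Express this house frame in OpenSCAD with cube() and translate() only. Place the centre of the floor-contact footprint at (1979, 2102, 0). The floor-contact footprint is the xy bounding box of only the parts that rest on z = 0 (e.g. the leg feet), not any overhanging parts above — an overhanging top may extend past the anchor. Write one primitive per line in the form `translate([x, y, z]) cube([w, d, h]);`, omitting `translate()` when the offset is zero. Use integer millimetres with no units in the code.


translate([174, 127, 0]) cube([3610, 166, 2750]);
translate([174, 3911, 0]) cube([3610, 166, 2750]);
translate([174, 293, 0]) cube([166, 3618, 2750]);
translate([3618, 293, 0]) cube([166, 3618, 2750]);


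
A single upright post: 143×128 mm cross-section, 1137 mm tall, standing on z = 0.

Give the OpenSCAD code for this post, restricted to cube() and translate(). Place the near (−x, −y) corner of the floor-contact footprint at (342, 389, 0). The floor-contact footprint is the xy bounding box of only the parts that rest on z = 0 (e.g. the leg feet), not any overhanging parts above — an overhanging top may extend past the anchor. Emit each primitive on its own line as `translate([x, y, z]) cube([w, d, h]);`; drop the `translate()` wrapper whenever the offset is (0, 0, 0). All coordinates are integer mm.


translate([342, 389, 0]) cube([143, 128, 1137]);


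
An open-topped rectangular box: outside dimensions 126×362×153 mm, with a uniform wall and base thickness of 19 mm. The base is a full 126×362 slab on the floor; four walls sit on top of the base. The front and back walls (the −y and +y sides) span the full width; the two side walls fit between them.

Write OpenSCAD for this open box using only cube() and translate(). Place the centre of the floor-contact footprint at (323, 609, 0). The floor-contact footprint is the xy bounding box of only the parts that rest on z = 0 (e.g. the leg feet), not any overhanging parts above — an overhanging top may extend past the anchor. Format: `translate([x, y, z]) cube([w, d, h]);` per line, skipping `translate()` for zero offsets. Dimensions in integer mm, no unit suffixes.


translate([260, 428, 0]) cube([126, 362, 19]);
translate([260, 428, 19]) cube([126, 19, 134]);
translate([260, 771, 19]) cube([126, 19, 134]);
translate([260, 447, 19]) cube([19, 324, 134]);
translate([367, 447, 19]) cube([19, 324, 134]);


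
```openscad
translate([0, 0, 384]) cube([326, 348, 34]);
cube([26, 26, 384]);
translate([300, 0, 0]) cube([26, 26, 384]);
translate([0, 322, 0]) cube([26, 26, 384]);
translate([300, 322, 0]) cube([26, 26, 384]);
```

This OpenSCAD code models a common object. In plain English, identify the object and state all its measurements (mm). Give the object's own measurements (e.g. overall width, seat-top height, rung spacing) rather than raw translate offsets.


A simple wooden stool: a rectangular seat 326 mm (x) by 348 mm (y), 34 mm thick, top face at z = 418 mm, on four square legs, each 26×26 mm in cross-section. The legs rest on z = 0, each flush with a corner of the seat.


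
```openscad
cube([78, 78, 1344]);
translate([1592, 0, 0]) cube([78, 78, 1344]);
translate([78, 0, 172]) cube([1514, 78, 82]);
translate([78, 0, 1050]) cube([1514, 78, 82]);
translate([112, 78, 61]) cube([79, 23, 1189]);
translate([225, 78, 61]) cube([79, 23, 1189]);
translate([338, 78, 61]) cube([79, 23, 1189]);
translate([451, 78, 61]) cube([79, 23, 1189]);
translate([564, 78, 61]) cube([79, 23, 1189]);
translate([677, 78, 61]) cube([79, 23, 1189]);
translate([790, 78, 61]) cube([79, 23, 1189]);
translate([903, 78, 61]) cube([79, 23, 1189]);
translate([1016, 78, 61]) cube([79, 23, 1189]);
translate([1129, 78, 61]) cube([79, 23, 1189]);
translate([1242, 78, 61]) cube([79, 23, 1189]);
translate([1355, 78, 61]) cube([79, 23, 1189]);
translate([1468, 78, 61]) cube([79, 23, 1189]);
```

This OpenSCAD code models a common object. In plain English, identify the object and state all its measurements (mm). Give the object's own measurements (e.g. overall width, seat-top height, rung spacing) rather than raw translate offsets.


A fence section. Two 78×78 mm posts, 1344 mm tall, stand on the floor with a clear span of 1514 mm between their inner faces. Two horizontal rails of 78×82 mm section span the gap between the posts with their undersides at z = 172 mm and z = 1050 mm, flush with the posts' −y face. 13 pickets, each 79 mm wide, 23 mm thick and 1189 mm tall, are fixed to the +y face of the rails with their bottoms at z = 61 mm, spaced across the span with a 34 mm gap after the −x post and between neighbouring pickets, with 45 mm left before the +x post.


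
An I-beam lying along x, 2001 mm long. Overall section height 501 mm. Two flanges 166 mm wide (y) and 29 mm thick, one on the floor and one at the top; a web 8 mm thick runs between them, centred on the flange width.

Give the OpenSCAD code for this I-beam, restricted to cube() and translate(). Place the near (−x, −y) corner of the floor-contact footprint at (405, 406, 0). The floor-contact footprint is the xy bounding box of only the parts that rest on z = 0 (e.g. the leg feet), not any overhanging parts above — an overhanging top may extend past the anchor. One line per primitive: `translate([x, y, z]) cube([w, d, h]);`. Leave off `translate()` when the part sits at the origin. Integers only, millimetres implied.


translate([405, 406, 0]) cube([2001, 166, 29]);
translate([405, 485, 29]) cube([2001, 8, 443]);
translate([405, 406, 472]) cube([2001, 166, 29]);


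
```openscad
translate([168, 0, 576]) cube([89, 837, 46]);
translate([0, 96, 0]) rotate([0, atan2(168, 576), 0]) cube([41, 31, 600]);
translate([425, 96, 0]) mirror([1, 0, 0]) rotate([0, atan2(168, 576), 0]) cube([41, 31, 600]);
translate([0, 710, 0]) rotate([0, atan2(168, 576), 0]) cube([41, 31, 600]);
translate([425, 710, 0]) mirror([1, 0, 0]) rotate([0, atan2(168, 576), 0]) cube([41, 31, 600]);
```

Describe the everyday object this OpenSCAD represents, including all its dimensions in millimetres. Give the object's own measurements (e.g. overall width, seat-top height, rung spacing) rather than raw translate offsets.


A sawhorse. A 89×837×46 mm beam (x, y, z) sits on two A-frame leg pairs. Each pair is two raked legs of 41×31 mm section (31 mm along y) splaying symmetrically in x. Each leg rises 576 mm vertically over 168 mm of horizontal reach and is 600 mm long along its own axis. Every leg's outer bottom edge rests on the floor and its outer top edge meets a bottom edge of the beam — the left legs (tilting toward +x) meet the beam's −x bottom edge, the right legs (their mirror images, tilting toward −x) meet its +x bottom edge — so the leg tops tuck under the beam, the beam's underside is 576 mm above the floor, and the feet are 425 mm apart outside-to-outside with the beam centred between them. The two leg pairs are set in 96 mm from either end of the beam.


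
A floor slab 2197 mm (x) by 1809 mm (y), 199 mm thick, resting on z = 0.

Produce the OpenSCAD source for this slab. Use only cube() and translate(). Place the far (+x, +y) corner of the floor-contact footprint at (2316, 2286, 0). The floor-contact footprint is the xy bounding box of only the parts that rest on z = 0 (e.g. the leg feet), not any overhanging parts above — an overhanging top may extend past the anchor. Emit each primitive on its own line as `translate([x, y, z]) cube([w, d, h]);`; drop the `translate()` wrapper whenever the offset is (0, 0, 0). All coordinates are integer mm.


translate([119, 477, 0]) cube([2197, 1809, 199]);


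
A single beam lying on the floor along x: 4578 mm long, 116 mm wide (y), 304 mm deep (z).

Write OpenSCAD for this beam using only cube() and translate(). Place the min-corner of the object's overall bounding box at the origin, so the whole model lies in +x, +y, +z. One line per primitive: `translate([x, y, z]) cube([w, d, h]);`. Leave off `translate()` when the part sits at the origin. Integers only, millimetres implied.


cube([4578, 116, 304]);


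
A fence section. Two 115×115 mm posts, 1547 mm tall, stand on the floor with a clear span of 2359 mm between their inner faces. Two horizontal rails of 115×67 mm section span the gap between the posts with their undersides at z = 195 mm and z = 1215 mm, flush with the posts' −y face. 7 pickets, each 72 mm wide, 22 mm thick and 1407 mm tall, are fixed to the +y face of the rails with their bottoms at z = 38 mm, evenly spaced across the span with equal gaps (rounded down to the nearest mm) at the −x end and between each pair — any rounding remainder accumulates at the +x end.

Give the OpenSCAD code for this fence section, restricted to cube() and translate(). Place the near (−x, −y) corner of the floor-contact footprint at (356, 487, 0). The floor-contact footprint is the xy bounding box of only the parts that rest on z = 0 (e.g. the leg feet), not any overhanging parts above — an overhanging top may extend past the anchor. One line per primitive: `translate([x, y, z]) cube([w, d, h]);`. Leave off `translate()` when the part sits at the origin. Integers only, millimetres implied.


translate([356, 487, 0]) cube([115, 115, 1547]);
translate([2830, 487, 0]) cube([115, 115, 1547]);
translate([471, 487, 195]) cube([2359, 115, 67]);
translate([471, 487, 1215]) cube([2359, 115, 67]);
translate([702, 602, 38]) cube([72, 22, 1407]);
translate([1005, 602, 38]) cube([72, 22, 1407]);
translate([1308, 602, 38]) cube([72, 22, 1407]);
translate([1611, 602, 38]) cube([72, 22, 1407]);
translate([1914, 602, 38]) cube([72, 22, 1407]);
translate([2217, 602, 38]) cube([72, 22, 1407]);
translate([2520, 602, 38]) cube([72, 22, 1407]);


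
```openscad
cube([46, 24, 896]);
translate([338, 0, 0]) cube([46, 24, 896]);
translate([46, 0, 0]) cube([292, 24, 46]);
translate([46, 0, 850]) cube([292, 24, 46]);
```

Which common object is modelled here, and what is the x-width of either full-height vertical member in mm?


A picture frame. The border width is 46 mm.

Four thin pieces enclosing a rectangular opening — a picture frame. The two full-height stiles are 896 mm tall; the top rail sits at z = 850 and is 46 mm tall, so the border above the opening is 896 − 850 = 46 mm, matching the stile x-width.


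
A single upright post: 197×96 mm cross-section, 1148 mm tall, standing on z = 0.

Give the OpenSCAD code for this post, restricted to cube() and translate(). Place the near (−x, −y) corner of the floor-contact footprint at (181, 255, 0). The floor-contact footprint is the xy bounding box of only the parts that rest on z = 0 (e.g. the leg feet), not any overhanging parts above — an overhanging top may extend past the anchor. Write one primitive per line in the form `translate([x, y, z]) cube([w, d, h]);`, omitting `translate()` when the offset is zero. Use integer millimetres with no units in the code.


translate([181, 255, 0]) cube([197, 96, 1148]);


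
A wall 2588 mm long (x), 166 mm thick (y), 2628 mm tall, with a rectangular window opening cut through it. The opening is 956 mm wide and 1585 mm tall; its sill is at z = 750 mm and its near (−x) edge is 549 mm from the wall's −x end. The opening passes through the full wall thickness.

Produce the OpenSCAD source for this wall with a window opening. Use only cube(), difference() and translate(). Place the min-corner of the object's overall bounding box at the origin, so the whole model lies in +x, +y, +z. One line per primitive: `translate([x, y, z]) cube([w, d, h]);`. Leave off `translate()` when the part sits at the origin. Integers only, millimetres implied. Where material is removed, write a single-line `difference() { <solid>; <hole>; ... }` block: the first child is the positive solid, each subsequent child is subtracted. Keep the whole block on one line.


difference() { cube([2588, 166, 2628]); translate([549, 0, 750]) cube([956, 166, 1585]); }


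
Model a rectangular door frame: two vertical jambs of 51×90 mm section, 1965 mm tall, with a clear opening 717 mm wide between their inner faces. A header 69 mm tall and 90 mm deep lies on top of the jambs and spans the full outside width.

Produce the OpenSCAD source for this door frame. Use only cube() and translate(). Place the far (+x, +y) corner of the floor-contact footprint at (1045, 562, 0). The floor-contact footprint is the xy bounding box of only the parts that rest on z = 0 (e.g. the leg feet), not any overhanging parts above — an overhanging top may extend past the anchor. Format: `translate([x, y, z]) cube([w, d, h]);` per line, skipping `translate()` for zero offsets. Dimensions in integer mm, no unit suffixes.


translate([226, 472, 0]) cube([51, 90, 1965]);
translate([994, 472, 0]) cube([51, 90, 1965]);
translate([226, 472, 1965]) cube([819, 90, 69]);


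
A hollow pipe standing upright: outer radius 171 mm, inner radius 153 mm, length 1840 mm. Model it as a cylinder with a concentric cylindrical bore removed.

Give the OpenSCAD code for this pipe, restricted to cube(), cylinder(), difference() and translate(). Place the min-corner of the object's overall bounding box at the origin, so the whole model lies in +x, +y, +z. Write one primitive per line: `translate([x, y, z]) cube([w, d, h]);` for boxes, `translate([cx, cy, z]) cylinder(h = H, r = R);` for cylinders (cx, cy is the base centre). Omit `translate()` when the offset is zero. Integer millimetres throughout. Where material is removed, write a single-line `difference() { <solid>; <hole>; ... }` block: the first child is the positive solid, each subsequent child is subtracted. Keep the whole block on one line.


difference() { translate([171, 171, 0]) cylinder(h = 1840, r = 171); translate([171, 171, 0]) cylinder(h = 1840, r = 153); }


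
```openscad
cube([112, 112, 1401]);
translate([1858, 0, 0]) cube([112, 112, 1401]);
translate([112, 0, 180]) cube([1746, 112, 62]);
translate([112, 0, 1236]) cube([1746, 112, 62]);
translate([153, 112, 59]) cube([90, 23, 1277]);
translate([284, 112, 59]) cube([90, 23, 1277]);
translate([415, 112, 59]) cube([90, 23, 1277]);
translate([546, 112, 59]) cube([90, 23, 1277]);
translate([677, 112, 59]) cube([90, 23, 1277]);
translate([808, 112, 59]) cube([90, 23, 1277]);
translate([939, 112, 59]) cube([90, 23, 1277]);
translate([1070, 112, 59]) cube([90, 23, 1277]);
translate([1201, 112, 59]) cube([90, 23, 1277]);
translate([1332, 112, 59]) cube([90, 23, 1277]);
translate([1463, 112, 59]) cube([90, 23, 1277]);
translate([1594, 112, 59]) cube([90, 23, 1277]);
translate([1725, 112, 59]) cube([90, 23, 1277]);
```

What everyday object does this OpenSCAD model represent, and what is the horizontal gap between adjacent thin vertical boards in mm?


A fence section. The picket gap is 41 mm.

Two posts, two rails, 13 pickets — a fence section. Span 1746 mm holds 13 pickets of 90 mm with 14 equal gaps: ⌊(1746 − 13·90) / 14⌋ = 41 mm.
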